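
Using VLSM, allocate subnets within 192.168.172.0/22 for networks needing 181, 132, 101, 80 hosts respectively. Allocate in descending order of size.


181 hosts -> /24 (254 usable): 192.168.172.0/24
132 hosts -> /24 (254 usable): 192.168.173.0/24
101 hosts -> /25 (126 usable): 192.168.174.0/25
80 hosts -> /25 (126 usable): 192.168.174.128/25
Allocation: 192.168.172.0/24 (181 hosts, 254 usable); 192.168.173.0/24 (132 hosts, 254 usable); 192.168.174.0/25 (101 hosts, 126 usable); 192.168.174.128/25 (80 hosts, 126 usable)


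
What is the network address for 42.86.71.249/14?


IP:   00101010.01010110.01000111.11111001
Mask: 11111111.11111100.00000000.00000000
AND operation:
Net:  00101010.01010100.00000000.00000000
Network: 42.84.0.0/14


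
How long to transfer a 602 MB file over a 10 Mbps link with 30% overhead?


Effective throughput = 10 * (1 - 30/100) = 7 Mbps
File size in Mb = 602 * 8 = 4816 Mb
Time = 4816 / 7
Time = 688 seconds


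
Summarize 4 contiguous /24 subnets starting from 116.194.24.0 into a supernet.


Original prefix: /24
Number of subnets: 4 = 2^2
New prefix = 24 - 2 = 22
Supernet: 116.194.24.0/22


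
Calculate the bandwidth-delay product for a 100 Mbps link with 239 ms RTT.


BDP = bandwidth * RTT
= 100 Mbps * 239 ms
= 100 * 1e6 * 239 / 1000 bits
= 23900000 bits
= 2987500 bytes
= 2917.4805 KB
BDP = 23900000 bits (2987500 bytes)


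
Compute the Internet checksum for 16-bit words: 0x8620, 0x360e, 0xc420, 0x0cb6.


Sum all words (with carry folding):
+ 0x8620 = 0x8620
+ 0x360e = 0xbc2e
+ 0xc420 = 0x804f
+ 0x0cb6 = 0x8d05
One's complement: ~0x8d05
Checksum = 0x72fa


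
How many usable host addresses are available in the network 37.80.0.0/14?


Host bits = 32 - 14 = 18
Total addresses = 2^18 = 262144
Usable = total - 2 (network and broadcast)
Usable hosts: 262142


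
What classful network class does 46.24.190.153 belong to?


First octet: 46
Binary: 00101110
0xxxxxxx -> Class A (1-126)
Class A, default mask 255.0.0.0 (/8)


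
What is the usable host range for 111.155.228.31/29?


Network: 111.155.228.24
Broadcast: 111.155.228.31
First usable = network + 1
Last usable = broadcast - 1
Range: 111.155.228.25 to 111.155.228.30


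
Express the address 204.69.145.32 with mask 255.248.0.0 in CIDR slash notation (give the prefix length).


Binary: 11111111.11111000.00000000.00000000
Count leading 1s
Prefix: /13


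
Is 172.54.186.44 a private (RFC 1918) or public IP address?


RFC 1918 private ranges:
  10.0.0.0/8 (10.0.0.0 - 10.255.255.255)
  172.16.0.0/12 (172.16.0.0 - 172.31.255.255)
  192.168.0.0/16 (192.168.0.0 - 192.168.255.255)
Public (not in any RFC 1918 range)


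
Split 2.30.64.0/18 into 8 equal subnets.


New prefix = 18 + 3 = 21
Each subnet has 2048 addresses
  2.30.64.0/21
  2.30.72.0/21
  2.30.80.0/21
  2.30.88.0/21
  2.30.96.0/21
  2.30.104.0/21
  2.30.112.0/21
  2.30.120.0/21
Subnets: 2.30.64.0/21, 2.30.72.0/21, 2.30.80.0/21, 2.30.88.0/21, 2.30.96.0/21, 2.30.104.0/21, 2.30.112.0/21, 2.30.120.0/21


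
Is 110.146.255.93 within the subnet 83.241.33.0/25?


Subnet network: 83.241.33.0
Test IP AND mask: 110.146.255.0
No, 110.146.255.93 is not in 83.241.33.0/25


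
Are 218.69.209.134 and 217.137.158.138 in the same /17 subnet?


Mask: 255.255.128.0
218.69.209.134 AND mask = 218.69.128.0
217.137.158.138 AND mask = 217.137.128.0
No, different subnets (218.69.128.0 vs 217.137.128.0)


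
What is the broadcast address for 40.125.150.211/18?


Network: 40.125.128.0/18
Host bits = 14
Set all host bits to 1:
Broadcast: 40.125.191.255


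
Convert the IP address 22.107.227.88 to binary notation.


22 = 00010110
107 = 01101011
227 = 11100011
88 = 01011000
Binary: 00010110.01101011.11100011.01011000


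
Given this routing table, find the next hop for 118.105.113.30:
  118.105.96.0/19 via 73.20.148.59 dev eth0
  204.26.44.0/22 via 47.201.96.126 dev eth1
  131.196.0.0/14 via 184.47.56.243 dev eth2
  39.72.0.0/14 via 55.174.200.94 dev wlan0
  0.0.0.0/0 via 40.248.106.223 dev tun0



Longest prefix match for 118.105.113.30:
  /19 118.105.96.0: MATCH
  /22 204.26.44.0: no
  /14 131.196.0.0: no
  /14 39.72.0.0: no
  /0 0.0.0.0: MATCH
Selected: next-hop 73.20.148.59 via eth0 (matched /19)


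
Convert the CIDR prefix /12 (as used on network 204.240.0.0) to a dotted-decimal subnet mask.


/12 means 12 network bits, 20 host bits
Binary: 11111111111100000000000000000000
Mask: 255.240.0.0


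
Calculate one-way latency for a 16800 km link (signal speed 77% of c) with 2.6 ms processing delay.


Speed = 0.77 * 3e5 km/s = 231000 km/s
Propagation delay = 16800 / 231000 = 0.0727 s = 72.7273 ms
Processing delay = 2.6 ms
Total one-way latency = 75.3273 ms


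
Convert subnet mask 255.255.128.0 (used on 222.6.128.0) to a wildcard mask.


Subnet mask: 255.255.128.0
Wildcard = 255.255.255.255 - subnet mask
255 - 255 = 0
255 - 255 = 0
255 - 128 = 127
255 - 0 = 255
Wildcard: 0.0.127.255


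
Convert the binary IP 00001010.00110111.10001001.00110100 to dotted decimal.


00001010 = 10
00110111 = 55
10001001 = 137
00110100 = 52
IP: 10.55.137.52


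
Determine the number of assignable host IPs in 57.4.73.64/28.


Host bits = 32 - 28 = 4
Total addresses = 2^4 = 16
Usable = total - 2 (network and broadcast)
Usable hosts: 14


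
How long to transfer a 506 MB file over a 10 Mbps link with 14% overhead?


Effective throughput = 10 * (1 - 14/100) = 8.6 Mbps
File size in Mb = 506 * 8 = 4048 Mb
Time = 4048 / 8.6
Time = 470.6977 seconds


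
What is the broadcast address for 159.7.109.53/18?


Network: 159.7.64.0/18
Host bits = 14
Set all host bits to 1:
Broadcast: 159.7.127.255


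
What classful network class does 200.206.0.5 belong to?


First octet: 200
Binary: 11001000
110xxxxx -> Class C (192-223)
Class C, default mask 255.255.255.0 (/24)


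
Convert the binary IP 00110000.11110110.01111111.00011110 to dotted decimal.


00110000 = 48
11110110 = 246
01111111 = 127
00011110 = 30
IP: 48.246.127.30


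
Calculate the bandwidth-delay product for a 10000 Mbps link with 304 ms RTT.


BDP = bandwidth * RTT
= 10000 Mbps * 304 ms
= 10000 * 1e6 * 304 / 1000 bits
= 3040000000 bits
= 380000000 bytes
= 371093.75 KB
BDP = 3040000000 bits (380000000 bytes)


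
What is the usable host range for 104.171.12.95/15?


Network: 104.170.0.0
Broadcast: 104.171.255.255
First usable = network + 1
Last usable = broadcast - 1
Range: 104.170.0.1 to 104.171.255.254


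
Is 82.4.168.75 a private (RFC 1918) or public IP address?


RFC 1918 private ranges:
  10.0.0.0/8 (10.0.0.0 - 10.255.255.255)
  172.16.0.0/12 (172.16.0.0 - 172.31.255.255)
  192.168.0.0/16 (192.168.0.0 - 192.168.255.255)
Public (not in any RFC 1918 range)


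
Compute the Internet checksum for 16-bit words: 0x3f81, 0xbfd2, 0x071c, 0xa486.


Sum all words (with carry folding):
+ 0x3f81 = 0x3f81
+ 0xbfd2 = 0xff53
+ 0x071c = 0x0670
+ 0xa486 = 0xaaf6
One's complement: ~0xaaf6
Checksum = 0x5509


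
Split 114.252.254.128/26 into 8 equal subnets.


New prefix = 26 + 3 = 29
Each subnet has 8 addresses
  114.252.254.128/29
  114.252.254.136/29
  114.252.254.144/29
  114.252.254.152/29
  114.252.254.160/29
  114.252.254.168/29
  114.252.254.176/29
  114.252.254.184/29
Subnets: 114.252.254.128/29, 114.252.254.136/29, 114.252.254.144/29, 114.252.254.152/29, 114.252.254.160/29, 114.252.254.168/29, 114.252.254.176/29, 114.252.254.184/29


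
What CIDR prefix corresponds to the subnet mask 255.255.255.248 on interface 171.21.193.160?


Binary: 11111111.11111111.11111111.11111000
Count leading 1s
Prefix: /29


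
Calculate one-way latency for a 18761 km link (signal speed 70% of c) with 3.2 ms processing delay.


Speed = 0.7 * 3e5 km/s = 210000 km/s
Propagation delay = 18761 / 210000 = 0.0893 s = 89.3381 ms
Processing delay = 3.2 ms
Total one-way latency = 92.5381 ms


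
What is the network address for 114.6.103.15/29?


IP:   01110010.00000110.01100111.00001111
Mask: 11111111.11111111.11111111.11111000
AND operation:
Net:  01110010.00000110.01100111.00001000
Network: 114.6.103.8/29


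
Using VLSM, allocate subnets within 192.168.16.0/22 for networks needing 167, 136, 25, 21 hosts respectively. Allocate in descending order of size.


167 hosts -> /24 (254 usable): 192.168.16.0/24
136 hosts -> /24 (254 usable): 192.168.17.0/24
25 hosts -> /27 (30 usable): 192.168.18.0/27
21 hosts -> /27 (30 usable): 192.168.18.32/27
Allocation: 192.168.16.0/24 (167 hosts, 254 usable); 192.168.17.0/24 (136 hosts, 254 usable); 192.168.18.0/27 (25 hosts, 30 usable); 192.168.18.32/27 (21 hosts, 30 usable)


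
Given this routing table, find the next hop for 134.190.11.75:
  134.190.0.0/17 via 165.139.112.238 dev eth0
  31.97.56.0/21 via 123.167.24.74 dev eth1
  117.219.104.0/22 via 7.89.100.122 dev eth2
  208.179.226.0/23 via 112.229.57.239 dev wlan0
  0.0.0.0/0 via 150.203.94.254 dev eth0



Longest prefix match for 134.190.11.75:
  /17 134.190.0.0: MATCH
  /21 31.97.56.0: no
  /22 117.219.104.0: no
  /23 208.179.226.0: no
  /0 0.0.0.0: MATCH
Selected: next-hop 165.139.112.238 via eth0 (matched /17)


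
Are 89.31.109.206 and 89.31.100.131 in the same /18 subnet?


Mask: 255.255.192.0
89.31.109.206 AND mask = 89.31.64.0
89.31.100.131 AND mask = 89.31.64.0
Yes, same subnet (89.31.64.0)


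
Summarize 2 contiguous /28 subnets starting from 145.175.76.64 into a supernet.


Original prefix: /28
Number of subnets: 2 = 2^1
New prefix = 28 - 1 = 27
Supernet: 145.175.76.64/27


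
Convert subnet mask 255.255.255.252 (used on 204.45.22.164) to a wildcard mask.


Subnet mask: 255.255.255.252
Wildcard = 255.255.255.255 - subnet mask
255 - 255 = 0
255 - 255 = 0
255 - 255 = 0
255 - 252 = 3
Wildcard: 0.0.0.3


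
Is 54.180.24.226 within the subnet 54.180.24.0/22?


Subnet network: 54.180.24.0
Test IP AND mask: 54.180.24.0
Yes, 54.180.24.226 is in 54.180.24.0/22


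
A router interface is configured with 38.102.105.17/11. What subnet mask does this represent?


/11 means 11 network bits, 21 host bits
Binary: 11111111111000000000000000000000
Mask: 255.224.0.0


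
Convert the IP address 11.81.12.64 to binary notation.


11 = 00001011
81 = 01010001
12 = 00001100
64 = 01000000
Binary: 00001011.01010001.00001100.01000000


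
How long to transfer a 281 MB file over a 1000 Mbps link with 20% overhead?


Effective throughput = 1000 * (1 - 20/100) = 800 Mbps
File size in Mb = 281 * 8 = 2248 Mb
Time = 2248 / 800
Time = 2.81 seconds


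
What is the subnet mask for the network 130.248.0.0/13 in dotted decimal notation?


/13 means 13 network bits, 19 host bits
Binary: 11111111111110000000000000000000
Mask: 255.248.0.0


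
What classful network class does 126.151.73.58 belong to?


First octet: 126
Binary: 01111110
0xxxxxxx -> Class A (1-126)
Class A, default mask 255.0.0.0 (/8)


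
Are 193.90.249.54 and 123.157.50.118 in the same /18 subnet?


Mask: 255.255.192.0
193.90.249.54 AND mask = 193.90.192.0
123.157.50.118 AND mask = 123.157.0.0
No, different subnets (193.90.192.0 vs 123.157.0.0)


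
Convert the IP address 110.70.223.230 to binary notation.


110 = 01101110
70 = 01000110
223 = 11011111
230 = 11100110
Binary: 01101110.01000110.11011111.11100110


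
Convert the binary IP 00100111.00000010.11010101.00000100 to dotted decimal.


00100111 = 39
00000010 = 2
11010101 = 213
00000100 = 4
IP: 39.2.213.4


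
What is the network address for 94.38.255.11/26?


IP:   01011110.00100110.11111111.00001011
Mask: 11111111.11111111.11111111.11000000
AND operation:
Net:  01011110.00100110.11111111.00000000
Network: 94.38.255.0/26


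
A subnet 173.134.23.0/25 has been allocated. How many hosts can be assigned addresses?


Host bits = 32 - 25 = 7
Total addresses = 2^7 = 128
Usable = total - 2 (network and broadcast)
Usable hosts: 126


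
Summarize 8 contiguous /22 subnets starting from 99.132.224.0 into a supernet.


Original prefix: /22
Number of subnets: 8 = 2^3
New prefix = 22 - 3 = 19
Supernet: 99.132.224.0/19


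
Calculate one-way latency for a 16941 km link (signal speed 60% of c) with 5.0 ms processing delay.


Speed = 0.6 * 3e5 km/s = 180000 km/s
Propagation delay = 16941 / 180000 = 0.0941 s = 94.1167 ms
Processing delay = 5.0 ms
Total one-way latency = 99.1167 ms


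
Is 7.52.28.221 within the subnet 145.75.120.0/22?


Subnet network: 145.75.120.0
Test IP AND mask: 7.52.28.0
No, 7.52.28.221 is not in 145.75.120.0/22


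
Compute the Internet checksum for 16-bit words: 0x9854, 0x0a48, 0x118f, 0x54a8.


Sum all words (with carry folding):
+ 0x9854 = 0x9854
+ 0x0a48 = 0xa29c
+ 0x118f = 0xb42b
+ 0x54a8 = 0x08d4
One's complement: ~0x08d4
Checksum = 0xf72b


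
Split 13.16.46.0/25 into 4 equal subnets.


New prefix = 25 + 2 = 27
Each subnet has 32 addresses
  13.16.46.0/27
  13.16.46.32/27
  13.16.46.64/27
  13.16.46.96/27
Subnets: 13.16.46.0/27, 13.16.46.32/27, 13.16.46.64/27, 13.16.46.96/27


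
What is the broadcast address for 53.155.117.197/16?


Network: 53.155.0.0/16
Host bits = 16
Set all host bits to 1:
Broadcast: 53.155.255.255


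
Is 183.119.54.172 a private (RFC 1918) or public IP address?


RFC 1918 private ranges:
  10.0.0.0/8 (10.0.0.0 - 10.255.255.255)
  172.16.0.0/12 (172.16.0.0 - 172.31.255.255)
  192.168.0.0/16 (192.168.0.0 - 192.168.255.255)
Public (not in any RFC 1918 range)


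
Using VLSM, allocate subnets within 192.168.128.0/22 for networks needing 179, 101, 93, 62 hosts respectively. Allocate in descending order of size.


179 hosts -> /24 (254 usable): 192.168.128.0/24
101 hosts -> /25 (126 usable): 192.168.129.0/25
93 hosts -> /25 (126 usable): 192.168.129.128/25
62 hosts -> /26 (62 usable): 192.168.130.0/26
Allocation: 192.168.128.0/24 (179 hosts, 254 usable); 192.168.129.0/25 (101 hosts, 126 usable); 192.168.129.128/25 (93 hosts, 126 usable); 192.168.130.0/26 (62 hosts, 62 usable)


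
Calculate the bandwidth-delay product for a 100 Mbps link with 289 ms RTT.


BDP = bandwidth * RTT
= 100 Mbps * 289 ms
= 100 * 1e6 * 289 / 1000 bits
= 28900000 bits
= 3612500 bytes
= 3527.832 KB
BDP = 28900000 bits (3612500 bytes)


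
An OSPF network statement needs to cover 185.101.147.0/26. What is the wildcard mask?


Subnet mask: 255.255.255.192
Wildcard = 255.255.255.255 - subnet mask
255 - 255 = 0
255 - 255 = 0
255 - 255 = 0
255 - 192 = 63
Wildcard: 0.0.0.63


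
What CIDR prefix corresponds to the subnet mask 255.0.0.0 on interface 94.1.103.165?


Binary: 11111111.00000000.00000000.00000000
Count leading 1s
Prefix: /8


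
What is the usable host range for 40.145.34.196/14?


Network: 40.144.0.0
Broadcast: 40.147.255.255
First usable = network + 1
Last usable = broadcast - 1
Range: 40.144.0.1 to 40.147.255.254


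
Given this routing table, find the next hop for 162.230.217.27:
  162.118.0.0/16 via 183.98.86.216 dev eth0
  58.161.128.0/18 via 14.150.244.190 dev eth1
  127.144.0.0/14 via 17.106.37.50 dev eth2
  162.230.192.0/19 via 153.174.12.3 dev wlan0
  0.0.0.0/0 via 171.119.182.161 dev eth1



Longest prefix match for 162.230.217.27:
  /16 162.118.0.0: no
  /18 58.161.128.0: no
  /14 127.144.0.0: no
  /19 162.230.192.0: MATCH
  /0 0.0.0.0: MATCH
Selected: next-hop 153.174.12.3 via wlan0 (matched /19)


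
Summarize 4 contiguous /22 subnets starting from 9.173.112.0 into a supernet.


Original prefix: /22
Number of subnets: 4 = 2^2
New prefix = 22 - 2 = 20
Supernet: 9.173.112.0/20


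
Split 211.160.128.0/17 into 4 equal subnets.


New prefix = 17 + 2 = 19
Each subnet has 8192 addresses
  211.160.128.0/19
  211.160.160.0/19
  211.160.192.0/19
  211.160.224.0/19
Subnets: 211.160.128.0/19, 211.160.160.0/19, 211.160.192.0/19, 211.160.224.0/19


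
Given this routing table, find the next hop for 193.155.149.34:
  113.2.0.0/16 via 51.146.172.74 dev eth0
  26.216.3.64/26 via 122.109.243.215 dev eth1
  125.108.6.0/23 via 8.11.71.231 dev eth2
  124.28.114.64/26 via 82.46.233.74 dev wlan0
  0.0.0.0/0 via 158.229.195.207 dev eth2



Longest prefix match for 193.155.149.34:
  /16 113.2.0.0: no
  /26 26.216.3.64: no
  /23 125.108.6.0: no
  /26 124.28.114.64: no
  /0 0.0.0.0: MATCH
Selected: next-hop 158.229.195.207 via eth2 (matched /0)


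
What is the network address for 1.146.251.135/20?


IP:   00000001.10010010.11111011.10000111
Mask: 11111111.11111111.11110000.00000000
AND operation:
Net:  00000001.10010010.11110000.00000000
Network: 1.146.240.0/20


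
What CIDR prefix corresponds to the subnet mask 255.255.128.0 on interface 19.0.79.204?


Binary: 11111111.11111111.10000000.00000000
Count leading 1s
Prefix: /17


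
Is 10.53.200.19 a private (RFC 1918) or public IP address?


RFC 1918 private ranges:
  10.0.0.0/8 (10.0.0.0 - 10.255.255.255)
  172.16.0.0/12 (172.16.0.0 - 172.31.255.255)
  192.168.0.0/16 (192.168.0.0 - 192.168.255.255)
Private (in 10.0.0.0/8)


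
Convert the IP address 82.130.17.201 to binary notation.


82 = 01010010
130 = 10000010
17 = 00010001
201 = 11001001
Binary: 01010010.10000010.00010001.11001001


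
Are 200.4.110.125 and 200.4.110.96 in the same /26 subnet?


Mask: 255.255.255.192
200.4.110.125 AND mask = 200.4.110.64
200.4.110.96 AND mask = 200.4.110.64
Yes, same subnet (200.4.110.64)


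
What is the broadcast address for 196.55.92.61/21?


Network: 196.55.88.0/21
Host bits = 11
Set all host bits to 1:
Broadcast: 196.55.95.255


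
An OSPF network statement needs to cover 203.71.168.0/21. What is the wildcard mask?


Subnet mask: 255.255.248.0
Wildcard = 255.255.255.255 - subnet mask
255 - 255 = 0
255 - 255 = 0
255 - 248 = 7
255 - 0 = 255
Wildcard: 0.0.7.255


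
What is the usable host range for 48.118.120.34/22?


Network: 48.118.120.0
Broadcast: 48.118.123.255
First usable = network + 1
Last usable = broadcast - 1
Range: 48.118.120.1 to 48.118.123.254


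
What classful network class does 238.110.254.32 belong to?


First octet: 238
Binary: 11101110
1110xxxx -> Class D (224-239)
Class D (multicast), default mask N/A


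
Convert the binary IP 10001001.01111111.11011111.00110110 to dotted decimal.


10001001 = 137
01111111 = 127
11011111 = 223
00110110 = 54
IP: 137.127.223.54


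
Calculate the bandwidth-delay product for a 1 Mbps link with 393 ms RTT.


BDP = bandwidth * RTT
= 1 Mbps * 393 ms
= 1 * 1e6 * 393 / 1000 bits
= 393000 bits
= 49125 bytes
= 47.9736 KB
BDP = 393000 bits (49125 bytes)


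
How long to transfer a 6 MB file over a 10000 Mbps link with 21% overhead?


Effective throughput = 10000 * (1 - 21/100) = 7900 Mbps
File size in Mb = 6 * 8 = 48 Mb
Time = 48 / 7900
Time = 0.0061 seconds


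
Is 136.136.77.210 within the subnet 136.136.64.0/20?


Subnet network: 136.136.64.0
Test IP AND mask: 136.136.64.0
Yes, 136.136.77.210 is in 136.136.64.0/20


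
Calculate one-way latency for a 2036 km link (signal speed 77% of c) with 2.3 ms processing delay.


Speed = 0.77 * 3e5 km/s = 231000 km/s
Propagation delay = 2036 / 231000 = 0.0088 s = 8.8139 ms
Processing delay = 2.3 ms
Total one-way latency = 11.1139 ms


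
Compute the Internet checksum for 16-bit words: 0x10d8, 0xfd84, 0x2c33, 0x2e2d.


Sum all words (with carry folding):
+ 0x10d8 = 0x10d8
+ 0xfd84 = 0x0e5d
+ 0x2c33 = 0x3a90
+ 0x2e2d = 0x68bd
One's complement: ~0x68bd
Checksum = 0x9742


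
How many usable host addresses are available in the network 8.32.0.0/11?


Host bits = 32 - 11 = 21
Total addresses = 2^21 = 2097152
Usable = total - 2 (network and broadcast)
Usable hosts: 2097150


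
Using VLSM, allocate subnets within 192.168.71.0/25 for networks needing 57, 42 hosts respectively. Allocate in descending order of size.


57 hosts -> /26 (62 usable): 192.168.71.0/26
42 hosts -> /26 (62 usable): 192.168.71.64/26
Allocation: 192.168.71.0/26 (57 hosts, 62 usable); 192.168.71.64/26 (42 hosts, 62 usable)


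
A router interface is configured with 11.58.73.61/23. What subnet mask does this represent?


/23 means 23 network bits, 9 host bits
Binary: 11111111111111111111111000000000
Mask: 255.255.254.0


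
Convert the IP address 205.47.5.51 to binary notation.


205 = 11001101
47 = 00101111
5 = 00000101
51 = 00110011
Binary: 11001101.00101111.00000101.00110011


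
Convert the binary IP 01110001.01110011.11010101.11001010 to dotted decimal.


01110001 = 113
01110011 = 115
11010101 = 213
11001010 = 202
IP: 113.115.213.202


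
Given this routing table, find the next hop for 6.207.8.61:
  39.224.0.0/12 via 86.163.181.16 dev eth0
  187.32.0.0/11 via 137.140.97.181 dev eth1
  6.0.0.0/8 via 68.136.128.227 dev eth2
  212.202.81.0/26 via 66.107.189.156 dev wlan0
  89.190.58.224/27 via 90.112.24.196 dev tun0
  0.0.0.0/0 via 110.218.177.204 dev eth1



Longest prefix match for 6.207.8.61:
  /12 39.224.0.0: no
  /11 187.32.0.0: no
  /8 6.0.0.0: MATCH
  /26 212.202.81.0: no
  /27 89.190.58.224: no
  /0 0.0.0.0: MATCH
Selected: next-hop 68.136.128.227 via eth2 (matched /8)


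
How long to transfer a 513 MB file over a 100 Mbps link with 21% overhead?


Effective throughput = 100 * (1 - 21/100) = 79 Mbps
File size in Mb = 513 * 8 = 4104 Mb
Time = 4104 / 79
Time = 51.9494 seconds


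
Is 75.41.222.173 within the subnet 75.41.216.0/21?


Subnet network: 75.41.216.0
Test IP AND mask: 75.41.216.0
Yes, 75.41.222.173 is in 75.41.216.0/21


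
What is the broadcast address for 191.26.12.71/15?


Network: 191.26.0.0/15
Host bits = 17
Set all host bits to 1:
Broadcast: 191.27.255.255


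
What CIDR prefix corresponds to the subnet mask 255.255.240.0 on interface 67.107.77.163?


Binary: 11111111.11111111.11110000.00000000
Count leading 1s
Prefix: /20


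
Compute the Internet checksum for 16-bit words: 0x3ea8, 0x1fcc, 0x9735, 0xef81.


Sum all words (with carry folding):
+ 0x3ea8 = 0x3ea8
+ 0x1fcc = 0x5e74
+ 0x9735 = 0xf5a9
+ 0xef81 = 0xe52b
One's complement: ~0xe52b
Checksum = 0x1ad4


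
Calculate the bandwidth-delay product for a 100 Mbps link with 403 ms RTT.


BDP = bandwidth * RTT
= 100 Mbps * 403 ms
= 100 * 1e6 * 403 / 1000 bits
= 40300000 bits
= 5037500 bytes
= 4919.4336 KB
BDP = 40300000 bits (5037500 bytes)


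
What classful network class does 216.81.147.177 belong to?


First octet: 216
Binary: 11011000
110xxxxx -> Class C (192-223)
Class C, default mask 255.255.255.0 (/24)


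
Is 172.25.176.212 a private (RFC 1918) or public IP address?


RFC 1918 private ranges:
  10.0.0.0/8 (10.0.0.0 - 10.255.255.255)
  172.16.0.0/12 (172.16.0.0 - 172.31.255.255)
  192.168.0.0/16 (192.168.0.0 - 192.168.255.255)
Private (in 172.16.0.0/12)


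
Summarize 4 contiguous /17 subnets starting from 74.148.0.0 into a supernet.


Original prefix: /17
Number of subnets: 4 = 2^2
New prefix = 17 - 2 = 15
Supernet: 74.148.0.0/15


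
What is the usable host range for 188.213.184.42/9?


Network: 188.128.0.0
Broadcast: 188.255.255.255
First usable = network + 1
Last usable = broadcast - 1
Range: 188.128.0.1 to 188.255.255.254


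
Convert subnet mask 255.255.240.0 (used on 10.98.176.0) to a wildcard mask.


Subnet mask: 255.255.240.0
Wildcard = 255.255.255.255 - subnet mask
255 - 255 = 0
255 - 255 = 0
255 - 240 = 15
255 - 0 = 255
Wildcard: 0.0.15.255


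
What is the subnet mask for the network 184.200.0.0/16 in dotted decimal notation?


/16 means 16 network bits, 16 host bits
Binary: 11111111111111110000000000000000
Mask: 255.255.0.0


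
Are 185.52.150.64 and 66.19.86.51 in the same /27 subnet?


Mask: 255.255.255.224
185.52.150.64 AND mask = 185.52.150.64
66.19.86.51 AND mask = 66.19.86.32
No, different subnets (185.52.150.64 vs 66.19.86.32)


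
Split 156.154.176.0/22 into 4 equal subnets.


New prefix = 22 + 2 = 24
Each subnet has 256 addresses
  156.154.176.0/24
  156.154.177.0/24
  156.154.178.0/24
  156.154.179.0/24
Subnets: 156.154.176.0/24, 156.154.177.0/24, 156.154.178.0/24, 156.154.179.0/24


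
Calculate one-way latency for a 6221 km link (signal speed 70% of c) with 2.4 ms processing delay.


Speed = 0.7 * 3e5 km/s = 210000 km/s
Propagation delay = 6221 / 210000 = 0.0296 s = 29.6238 ms
Processing delay = 2.4 ms
Total one-way latency = 32.0238 ms


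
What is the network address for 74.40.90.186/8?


IP:   01001010.00101000.01011010.10111010
Mask: 11111111.00000000.00000000.00000000
AND operation:
Net:  01001010.00000000.00000000.00000000
Network: 74.0.0.0/8


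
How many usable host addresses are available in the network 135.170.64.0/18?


Host bits = 32 - 18 = 14
Total addresses = 2^14 = 16384
Usable = total - 2 (network and broadcast)
Usable hosts: 16382


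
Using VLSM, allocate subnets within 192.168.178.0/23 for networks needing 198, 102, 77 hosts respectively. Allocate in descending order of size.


198 hosts -> /24 (254 usable): 192.168.178.0/24
102 hosts -> /25 (126 usable): 192.168.179.0/25
77 hosts -> /25 (126 usable): 192.168.179.128/25
Allocation: 192.168.178.0/24 (198 hosts, 254 usable); 192.168.179.0/25 (102 hosts, 126 usable); 192.168.179.128/25 (77 hosts, 126 usable)


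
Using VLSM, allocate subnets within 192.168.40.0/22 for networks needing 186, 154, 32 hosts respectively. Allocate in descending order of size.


186 hosts -> /24 (254 usable): 192.168.40.0/24
154 hosts -> /24 (254 usable): 192.168.41.0/24
32 hosts -> /26 (62 usable): 192.168.42.0/26
Allocation: 192.168.40.0/24 (186 hosts, 254 usable); 192.168.41.0/24 (154 hosts, 254 usable); 192.168.42.0/26 (32 hosts, 62 usable)


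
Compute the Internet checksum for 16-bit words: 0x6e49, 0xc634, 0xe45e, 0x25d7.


Sum all words (with carry folding):
+ 0x6e49 = 0x6e49
+ 0xc634 = 0x347e
+ 0xe45e = 0x18dd
+ 0x25d7 = 0x3eb4
One's complement: ~0x3eb4
Checksum = 0xc14b


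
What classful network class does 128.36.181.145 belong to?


First octet: 128
Binary: 10000000
10xxxxxx -> Class B (128-191)
Class B, default mask 255.255.0.0 (/16)


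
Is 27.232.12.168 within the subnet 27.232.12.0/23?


Subnet network: 27.232.12.0
Test IP AND mask: 27.232.12.0
Yes, 27.232.12.168 is in 27.232.12.0/23


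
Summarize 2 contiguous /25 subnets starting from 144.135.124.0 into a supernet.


Original prefix: /25
Number of subnets: 2 = 2^1
New prefix = 25 - 1 = 24
Supernet: 144.135.124.0/24


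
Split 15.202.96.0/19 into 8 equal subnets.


New prefix = 19 + 3 = 22
Each subnet has 1024 addresses
  15.202.96.0/22
  15.202.100.0/22
  15.202.104.0/22
  15.202.108.0/22
  15.202.112.0/22
  15.202.116.0/22
  15.202.120.0/22
  15.202.124.0/22
Subnets: 15.202.96.0/22, 15.202.100.0/22, 15.202.104.0/22, 15.202.108.0/22, 15.202.112.0/22, 15.202.116.0/22, 15.202.120.0/22, 15.202.124.0/22


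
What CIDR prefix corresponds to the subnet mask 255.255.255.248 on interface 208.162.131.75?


Binary: 11111111.11111111.11111111.11111000
Count leading 1s
Prefix: /29


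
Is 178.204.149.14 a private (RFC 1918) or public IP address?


RFC 1918 private ranges:
  10.0.0.0/8 (10.0.0.0 - 10.255.255.255)
  172.16.0.0/12 (172.16.0.0 - 172.31.255.255)
  192.168.0.0/16 (192.168.0.0 - 192.168.255.255)
Public (not in any RFC 1918 range)


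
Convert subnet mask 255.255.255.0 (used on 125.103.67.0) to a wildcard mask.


Subnet mask: 255.255.255.0
Wildcard = 255.255.255.255 - subnet mask
255 - 255 = 0
255 - 255 = 0
255 - 255 = 0
255 - 0 = 255
Wildcard: 0.0.0.255


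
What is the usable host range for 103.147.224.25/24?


Network: 103.147.224.0
Broadcast: 103.147.224.255
First usable = network + 1
Last usable = broadcast - 1
Range: 103.147.224.1 to 103.147.224.254


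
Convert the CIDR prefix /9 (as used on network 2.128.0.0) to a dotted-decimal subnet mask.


/9 means 9 network bits, 23 host bits
Binary: 11111111100000000000000000000000
Mask: 255.128.0.0


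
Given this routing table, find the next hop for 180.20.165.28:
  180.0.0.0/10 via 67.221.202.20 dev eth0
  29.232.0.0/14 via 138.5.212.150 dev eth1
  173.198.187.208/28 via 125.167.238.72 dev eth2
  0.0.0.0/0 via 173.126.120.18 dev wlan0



Longest prefix match for 180.20.165.28:
  /10 180.0.0.0: MATCH
  /14 29.232.0.0: no
  /28 173.198.187.208: no
  /0 0.0.0.0: MATCH
Selected: next-hop 67.221.202.20 via eth0 (matched /10)


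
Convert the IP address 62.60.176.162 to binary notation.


62 = 00111110
60 = 00111100
176 = 10110000
162 = 10100010
Binary: 00111110.00111100.10110000.10100010


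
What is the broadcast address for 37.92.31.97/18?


Network: 37.92.0.0/18
Host bits = 14
Set all host bits to 1:
Broadcast: 37.92.63.255


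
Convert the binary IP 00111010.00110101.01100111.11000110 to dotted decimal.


00111010 = 58
00110101 = 53
01100111 = 103
11000110 = 198
IP: 58.53.103.198


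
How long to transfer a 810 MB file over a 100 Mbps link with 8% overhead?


Effective throughput = 100 * (1 - 8/100) = 92 Mbps
File size in Mb = 810 * 8 = 6480 Mb
Time = 6480 / 92
Time = 70.4348 seconds


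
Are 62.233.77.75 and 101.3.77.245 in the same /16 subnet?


Mask: 255.255.0.0
62.233.77.75 AND mask = 62.233.0.0
101.3.77.245 AND mask = 101.3.0.0
No, different subnets (62.233.0.0 vs 101.3.0.0)


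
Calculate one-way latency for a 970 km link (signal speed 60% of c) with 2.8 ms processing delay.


Speed = 0.6 * 3e5 km/s = 180000 km/s
Propagation delay = 970 / 180000 = 0.0054 s = 5.3889 ms
Processing delay = 2.8 ms
Total one-way latency = 8.1889 ms


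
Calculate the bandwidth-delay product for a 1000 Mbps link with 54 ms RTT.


BDP = bandwidth * RTT
= 1000 Mbps * 54 ms
= 1000 * 1e6 * 54 / 1000 bits
= 54000000 bits
= 6750000 bytes
= 6591.7969 KB
BDP = 54000000 bits (6750000 bytes)


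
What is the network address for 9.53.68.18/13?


IP:   00001001.00110101.01000100.00010010
Mask: 11111111.11111000.00000000.00000000
AND operation:
Net:  00001001.00110000.00000000.00000000
Network: 9.48.0.0/13


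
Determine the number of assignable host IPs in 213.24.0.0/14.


Host bits = 32 - 14 = 18
Total addresses = 2^18 = 262144
Usable = total - 2 (network and broadcast)
Usable hosts: 262142


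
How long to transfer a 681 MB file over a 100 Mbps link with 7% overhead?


Effective throughput = 100 * (1 - 7/100) = 93 Mbps
File size in Mb = 681 * 8 = 5448 Mb
Time = 5448 / 93
Time = 58.5806 seconds


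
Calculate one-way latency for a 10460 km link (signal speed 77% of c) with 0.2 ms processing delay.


Speed = 0.77 * 3e5 km/s = 231000 km/s
Propagation delay = 10460 / 231000 = 0.0453 s = 45.2814 ms
Processing delay = 0.2 ms
Total one-way latency = 45.4814 ms


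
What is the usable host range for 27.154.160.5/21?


Network: 27.154.160.0
Broadcast: 27.154.167.255
First usable = network + 1
Last usable = broadcast - 1
Range: 27.154.160.1 to 27.154.167.254


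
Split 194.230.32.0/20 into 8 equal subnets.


New prefix = 20 + 3 = 23
Each subnet has 512 addresses
  194.230.32.0/23
  194.230.34.0/23
  194.230.36.0/23
  194.230.38.0/23
  194.230.40.0/23
  194.230.42.0/23
  194.230.44.0/23
  194.230.46.0/23
Subnets: 194.230.32.0/23, 194.230.34.0/23, 194.230.36.0/23, 194.230.38.0/23, 194.230.40.0/23, 194.230.42.0/23, 194.230.44.0/23, 194.230.46.0/23


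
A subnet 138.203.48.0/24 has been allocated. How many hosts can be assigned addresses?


Host bits = 32 - 24 = 8
Total addresses = 2^8 = 256
Usable = total - 2 (network and broadcast)
Usable hosts: 254


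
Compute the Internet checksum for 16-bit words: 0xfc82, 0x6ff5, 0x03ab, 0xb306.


Sum all words (with carry folding):
+ 0xfc82 = 0xfc82
+ 0x6ff5 = 0x6c78
+ 0x03ab = 0x7023
+ 0xb306 = 0x232a
One's complement: ~0x232a
Checksum = 0xdcd5


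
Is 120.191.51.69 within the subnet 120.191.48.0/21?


Subnet network: 120.191.48.0
Test IP AND mask: 120.191.48.0
Yes, 120.191.51.69 is in 120.191.48.0/21


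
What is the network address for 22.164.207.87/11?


IP:   00010110.10100100.11001111.01010111
Mask: 11111111.11100000.00000000.00000000
AND operation:
Net:  00010110.10100000.00000000.00000000
Network: 22.160.0.0/11


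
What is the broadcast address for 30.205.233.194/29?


Network: 30.205.233.192/29
Host bits = 3
Set all host bits to 1:
Broadcast: 30.205.233.199


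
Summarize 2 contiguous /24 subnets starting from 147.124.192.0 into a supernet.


Original prefix: /24
Number of subnets: 2 = 2^1
New prefix = 24 - 1 = 23
Supernet: 147.124.192.0/23


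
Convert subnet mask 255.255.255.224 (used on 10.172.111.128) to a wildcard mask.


Subnet mask: 255.255.255.224
Wildcard = 255.255.255.255 - subnet mask
255 - 255 = 0
255 - 255 = 0
255 - 255 = 0
255 - 224 = 31
Wildcard: 0.0.0.31


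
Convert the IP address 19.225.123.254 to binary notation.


19 = 00010011
225 = 11100001
123 = 01111011
254 = 11111110
Binary: 00010011.11100001.01111011.11111110


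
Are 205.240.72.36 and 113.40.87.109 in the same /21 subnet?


Mask: 255.255.248.0
205.240.72.36 AND mask = 205.240.72.0
113.40.87.109 AND mask = 113.40.80.0
No, different subnets (205.240.72.0 vs 113.40.80.0)


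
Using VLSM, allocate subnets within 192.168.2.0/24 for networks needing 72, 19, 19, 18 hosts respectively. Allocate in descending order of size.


72 hosts -> /25 (126 usable): 192.168.2.0/25
19 hosts -> /27 (30 usable): 192.168.2.128/27
19 hosts -> /27 (30 usable): 192.168.2.160/27
18 hosts -> /27 (30 usable): 192.168.2.192/27
Allocation: 192.168.2.0/25 (72 hosts, 126 usable); 192.168.2.128/27 (19 hosts, 30 usable); 192.168.2.160/27 (19 hosts, 30 usable); 192.168.2.192/27 (18 hosts, 30 usable)


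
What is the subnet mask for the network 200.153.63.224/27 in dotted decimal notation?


/27 means 27 network bits, 5 host bits
Binary: 11111111111111111111111111100000
Mask: 255.255.255.224


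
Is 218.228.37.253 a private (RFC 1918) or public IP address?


RFC 1918 private ranges:
  10.0.0.0/8 (10.0.0.0 - 10.255.255.255)
  172.16.0.0/12 (172.16.0.0 - 172.31.255.255)
  192.168.0.0/16 (192.168.0.0 - 192.168.255.255)
Public (not in any RFC 1918 range)


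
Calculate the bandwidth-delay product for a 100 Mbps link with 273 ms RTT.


BDP = bandwidth * RTT
= 100 Mbps * 273 ms
= 100 * 1e6 * 273 / 1000 bits
= 27300000 bits
= 3412500 bytes
= 3332.5195 KB
BDP = 27300000 bits (3412500 bytes)


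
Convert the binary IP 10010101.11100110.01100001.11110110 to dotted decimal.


10010101 = 149
11100110 = 230
01100001 = 97
11110110 = 246
IP: 149.230.97.246


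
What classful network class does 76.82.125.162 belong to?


First octet: 76
Binary: 01001100
0xxxxxxx -> Class A (1-126)
Class A, default mask 255.0.0.0 (/8)


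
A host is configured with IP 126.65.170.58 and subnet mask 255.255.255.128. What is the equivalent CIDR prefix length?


Binary: 11111111.11111111.11111111.10000000
Count leading 1s
Prefix: /25


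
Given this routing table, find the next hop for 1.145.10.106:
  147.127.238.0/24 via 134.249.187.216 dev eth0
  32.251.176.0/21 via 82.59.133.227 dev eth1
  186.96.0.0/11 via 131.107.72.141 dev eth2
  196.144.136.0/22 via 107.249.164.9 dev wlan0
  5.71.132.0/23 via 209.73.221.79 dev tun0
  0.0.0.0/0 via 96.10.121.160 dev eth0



Longest prefix match for 1.145.10.106:
  /24 147.127.238.0: no
  /21 32.251.176.0: no
  /11 186.96.0.0: no
  /22 196.144.136.0: no
  /23 5.71.132.0: no
  /0 0.0.0.0: MATCH
Selected: next-hop 96.10.121.160 via eth0 (matched /0)


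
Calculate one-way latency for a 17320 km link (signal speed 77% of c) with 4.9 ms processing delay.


Speed = 0.77 * 3e5 km/s = 231000 km/s
Propagation delay = 17320 / 231000 = 0.075 s = 74.9784 ms
Processing delay = 4.9 ms
Total one-way latency = 79.8784 ms


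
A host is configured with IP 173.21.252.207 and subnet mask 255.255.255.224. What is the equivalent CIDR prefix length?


Binary: 11111111.11111111.11111111.11100000
Count leading 1s
Prefix: /27


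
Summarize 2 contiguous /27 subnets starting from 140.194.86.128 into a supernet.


Original prefix: /27
Number of subnets: 2 = 2^1
New prefix = 27 - 1 = 26
Supernet: 140.194.86.128/26


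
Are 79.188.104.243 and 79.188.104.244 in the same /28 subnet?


Mask: 255.255.255.240
79.188.104.243 AND mask = 79.188.104.240
79.188.104.244 AND mask = 79.188.104.240
Yes, same subnet (79.188.104.240)


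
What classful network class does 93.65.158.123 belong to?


First octet: 93
Binary: 01011101
0xxxxxxx -> Class A (1-126)
Class A, default mask 255.0.0.0 (/8)


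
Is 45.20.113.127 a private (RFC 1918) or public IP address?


RFC 1918 private ranges:
  10.0.0.0/8 (10.0.0.0 - 10.255.255.255)
  172.16.0.0/12 (172.16.0.0 - 172.31.255.255)
  192.168.0.0/16 (192.168.0.0 - 192.168.255.255)
Public (not in any RFC 1918 range)


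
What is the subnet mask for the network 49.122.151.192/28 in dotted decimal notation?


/28 means 28 network bits, 4 host bits
Binary: 11111111111111111111111111110000
Mask: 255.255.255.240


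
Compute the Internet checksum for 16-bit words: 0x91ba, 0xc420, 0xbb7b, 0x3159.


Sum all words (with carry folding):
+ 0x91ba = 0x91ba
+ 0xc420 = 0x55db
+ 0xbb7b = 0x1157
+ 0x3159 = 0x42b0
One's complement: ~0x42b0
Checksum = 0xbd4f


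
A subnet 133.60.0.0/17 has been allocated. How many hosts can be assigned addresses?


Host bits = 32 - 17 = 15
Total addresses = 2^15 = 32768
Usable = total - 2 (network and broadcast)
Usable hosts: 32766


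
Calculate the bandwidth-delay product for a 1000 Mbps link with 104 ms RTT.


BDP = bandwidth * RTT
= 1000 Mbps * 104 ms
= 1000 * 1e6 * 104 / 1000 bits
= 104000000 bits
= 13000000 bytes
= 12695.3125 KB
BDP = 104000000 bits (13000000 bytes)


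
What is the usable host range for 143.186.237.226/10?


Network: 143.128.0.0
Broadcast: 143.191.255.255
First usable = network + 1
Last usable = broadcast - 1
Range: 143.128.0.1 to 143.191.255.254


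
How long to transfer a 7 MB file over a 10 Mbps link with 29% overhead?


Effective throughput = 10 * (1 - 29/100) = 7.1 Mbps
File size in Mb = 7 * 8 = 56 Mb
Time = 56 / 7.1
Time = 7.8873 seconds


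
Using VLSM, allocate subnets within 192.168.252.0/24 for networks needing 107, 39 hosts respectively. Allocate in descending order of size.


107 hosts -> /25 (126 usable): 192.168.252.0/25
39 hosts -> /26 (62 usable): 192.168.252.128/26
Allocation: 192.168.252.0/25 (107 hosts, 126 usable); 192.168.252.128/26 (39 hosts, 62 usable)


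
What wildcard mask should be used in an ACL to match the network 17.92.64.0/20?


Subnet mask: 255.255.240.0
Wildcard = 255.255.255.255 - subnet mask
255 - 255 = 0
255 - 255 = 0
255 - 240 = 15
255 - 0 = 255
Wildcard: 0.0.15.255


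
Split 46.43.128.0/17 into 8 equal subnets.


New prefix = 17 + 3 = 20
Each subnet has 4096 addresses
  46.43.128.0/20
  46.43.144.0/20
  46.43.160.0/20
  46.43.176.0/20
  46.43.192.0/20
  46.43.208.0/20
  46.43.224.0/20
  46.43.240.0/20
Subnets: 46.43.128.0/20, 46.43.144.0/20, 46.43.160.0/20, 46.43.176.0/20, 46.43.192.0/20, 46.43.208.0/20, 46.43.224.0/20, 46.43.240.0/20


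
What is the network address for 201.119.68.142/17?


IP:   11001001.01110111.01000100.10001110
Mask: 11111111.11111111.10000000.00000000
AND operation:
Net:  11001001.01110111.00000000.00000000
Network: 201.119.0.0/17


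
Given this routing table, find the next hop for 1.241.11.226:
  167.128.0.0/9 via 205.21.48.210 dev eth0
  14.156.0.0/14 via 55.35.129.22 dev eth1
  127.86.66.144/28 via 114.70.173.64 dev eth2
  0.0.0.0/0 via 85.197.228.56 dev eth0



Longest prefix match for 1.241.11.226:
  /9 167.128.0.0: no
  /14 14.156.0.0: no
  /28 127.86.66.144: no
  /0 0.0.0.0: MATCH
Selected: next-hop 85.197.228.56 via eth0 (matched /0)


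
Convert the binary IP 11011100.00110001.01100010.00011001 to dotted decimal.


11011100 = 220
00110001 = 49
01100010 = 98
00011001 = 25
IP: 220.49.98.25
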